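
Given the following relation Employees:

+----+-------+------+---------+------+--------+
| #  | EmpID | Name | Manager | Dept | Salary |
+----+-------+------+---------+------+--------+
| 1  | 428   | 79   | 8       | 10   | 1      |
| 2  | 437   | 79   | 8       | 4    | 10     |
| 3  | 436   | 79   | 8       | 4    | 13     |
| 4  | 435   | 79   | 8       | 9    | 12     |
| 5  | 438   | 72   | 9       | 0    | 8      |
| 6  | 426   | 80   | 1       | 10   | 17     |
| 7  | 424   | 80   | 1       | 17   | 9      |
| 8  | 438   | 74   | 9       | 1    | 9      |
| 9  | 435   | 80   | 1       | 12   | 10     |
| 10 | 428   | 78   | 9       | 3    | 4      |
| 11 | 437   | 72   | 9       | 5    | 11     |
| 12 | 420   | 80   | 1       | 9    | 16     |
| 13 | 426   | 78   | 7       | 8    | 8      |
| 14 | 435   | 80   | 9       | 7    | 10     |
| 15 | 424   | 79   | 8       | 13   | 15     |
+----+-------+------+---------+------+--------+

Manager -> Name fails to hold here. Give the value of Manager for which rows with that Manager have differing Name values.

Manager=8: rows 1, 2, 3, 4, 15 → Name = 79, 79, 79, 79, 79 ✓
Manager=9: rows 5, 8, 10, 11, 14 → Name takes values {72, 74, 78, 80} — violation
Manager=1: rows 6, 7, 9, 12 → Name = 80, 80, 80, 80 ✓
Manager=7: row 13 → Name = 78 ✓
The only Manager value with inconsistent Name is Manager=9.

9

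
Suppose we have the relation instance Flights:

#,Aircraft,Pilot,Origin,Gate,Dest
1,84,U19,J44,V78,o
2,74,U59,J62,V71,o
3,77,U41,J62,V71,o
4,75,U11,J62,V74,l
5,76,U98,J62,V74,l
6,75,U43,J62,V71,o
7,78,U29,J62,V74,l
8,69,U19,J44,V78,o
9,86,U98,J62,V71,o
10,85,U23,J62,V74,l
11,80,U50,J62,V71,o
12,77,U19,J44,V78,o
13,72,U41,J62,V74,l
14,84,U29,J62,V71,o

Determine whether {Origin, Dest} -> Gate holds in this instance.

(Origin=J44, Dest=o): rows 1, 8, 12 → Gate = V78, V78, V78 ✓
(Origin=J62, Dest=o): rows 2, 3, 6, 9, 11, 14 → Gate = V71, V71, V71, V71, V71, V71 ✓
(Origin=J62, Dest=l): rows 4, 5, 7, 10, 13 → Gate = V74, V74, V74, V74, V74 ✓
Every {Origin, Dest} value is associated with a single Gate value, so {Origin, Dest} -> Gate holds.

Yes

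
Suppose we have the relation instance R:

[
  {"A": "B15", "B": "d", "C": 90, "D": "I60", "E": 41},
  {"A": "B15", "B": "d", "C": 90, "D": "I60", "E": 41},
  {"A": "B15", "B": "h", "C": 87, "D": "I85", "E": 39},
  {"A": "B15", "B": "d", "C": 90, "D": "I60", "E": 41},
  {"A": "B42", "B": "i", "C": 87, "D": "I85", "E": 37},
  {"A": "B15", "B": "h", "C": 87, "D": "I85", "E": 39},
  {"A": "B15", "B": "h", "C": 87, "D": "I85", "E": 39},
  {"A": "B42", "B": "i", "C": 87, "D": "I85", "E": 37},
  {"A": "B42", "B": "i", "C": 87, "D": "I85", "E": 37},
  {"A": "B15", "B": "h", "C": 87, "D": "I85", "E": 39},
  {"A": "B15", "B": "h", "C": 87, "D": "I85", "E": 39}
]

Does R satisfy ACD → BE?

Yes

(A=B15, C=90, D=I60): 3 rows → {B,E} = (d, 41), (d, 41), (d, 41) ✓
(A=B15, C=87, D=I85): 5 rows → {B,E} = (h, 39), (h, 39), (h, 39), (h, 39), (h, 39) ✓
(A=B42, C=87, D=I85): 3 rows → {B,E} = (i, 37), (i, 37), (i, 37) ✓
Every ACD value is associated with a single BE value, so ACD → BE holds.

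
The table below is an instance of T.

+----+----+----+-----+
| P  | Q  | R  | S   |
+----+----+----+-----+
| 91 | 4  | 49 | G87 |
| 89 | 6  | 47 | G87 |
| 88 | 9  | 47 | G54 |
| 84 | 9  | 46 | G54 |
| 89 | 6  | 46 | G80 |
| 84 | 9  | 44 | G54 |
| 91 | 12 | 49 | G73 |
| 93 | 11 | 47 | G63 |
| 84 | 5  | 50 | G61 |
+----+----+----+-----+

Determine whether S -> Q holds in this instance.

S=G87: 2 rows → Q takes values {4, 6} — violation
S=G54: 3 rows → Q = 9, 9, 9 ✓
S=G80: 1 row → Q = 6 ✓
S=G73: 1 row → Q = 12 ✓
S=G63: 1 row → Q = 11 ✓
S=G61: 1 row → Q = 5 ✓
Two rows agree on S but differ on Q, so S -> Q does not hold.

No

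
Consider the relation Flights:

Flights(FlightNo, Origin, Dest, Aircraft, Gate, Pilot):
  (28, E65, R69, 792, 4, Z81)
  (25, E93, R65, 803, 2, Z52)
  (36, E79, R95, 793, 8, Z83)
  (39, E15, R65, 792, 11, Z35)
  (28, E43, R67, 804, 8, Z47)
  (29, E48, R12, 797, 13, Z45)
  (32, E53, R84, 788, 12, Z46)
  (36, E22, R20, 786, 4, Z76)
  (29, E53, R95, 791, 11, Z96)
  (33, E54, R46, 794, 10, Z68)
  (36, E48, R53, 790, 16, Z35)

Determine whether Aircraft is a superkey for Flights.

Two distinct rows share Aircraft=792, so Aircraft does not determine every attribute — not a superkey.

No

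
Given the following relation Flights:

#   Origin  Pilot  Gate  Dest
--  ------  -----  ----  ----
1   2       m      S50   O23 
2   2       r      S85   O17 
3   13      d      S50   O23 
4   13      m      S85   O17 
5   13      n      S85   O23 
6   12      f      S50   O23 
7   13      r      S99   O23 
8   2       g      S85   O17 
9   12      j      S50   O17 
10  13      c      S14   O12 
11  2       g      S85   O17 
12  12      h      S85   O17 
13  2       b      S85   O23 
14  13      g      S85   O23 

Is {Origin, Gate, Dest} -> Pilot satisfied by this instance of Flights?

No

(Origin=2, Gate=S50, Dest=O23): row 1 → Pilot = m ✓
(Origin=2, Gate=S85, Dest=O17): rows 2, 8, 11 → Pilot takes values {r, g} — violation
(Origin=13, Gate=S50, Dest=O23): row 3 → Pilot = d ✓
(Origin=13, Gate=S85, Dest=O17): row 4 → Pilot = m ✓
(Origin=13, Gate=S85, Dest=O23): rows 5, 14 → Pilot takes values {n, g} — violation
(Origin=12, Gate=S50, Dest=O23): row 6 → Pilot = f ✓
(Origin=13, Gate=S99, Dest=O23): row 7 → Pilot = r ✓
(Origin=12, Gate=S50, Dest=O17): row 9 → Pilot = j ✓
(Origin=13, Gate=S14, Dest=O12): row 10 → Pilot = c ✓
(Origin=12, Gate=S85, Dest=O17): row 12 → Pilot = h ✓
(Origin=2, Gate=S85, Dest=O23): row 13 → Pilot = b ✓
Two rows agree on {Origin, Gate, Dest} but differ on Pilot, so {Origin, Gate, Dest} -> Pilot does not hold.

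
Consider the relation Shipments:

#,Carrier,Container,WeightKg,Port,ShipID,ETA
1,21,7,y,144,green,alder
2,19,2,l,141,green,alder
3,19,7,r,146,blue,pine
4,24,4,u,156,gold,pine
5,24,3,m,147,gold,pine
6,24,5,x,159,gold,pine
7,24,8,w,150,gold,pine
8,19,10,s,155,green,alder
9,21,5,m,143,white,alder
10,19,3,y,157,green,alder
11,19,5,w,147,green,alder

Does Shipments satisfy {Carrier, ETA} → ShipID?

No

(Carrier=21, ETA=alder): rows 1, 9 → ShipID takes values {green, white} — violation
(Carrier=19, ETA=alder): rows 2, 8, 10, 11 → ShipID = green, green, green, green ✓
(Carrier=19, ETA=pine): row 3 → ShipID = blue ✓
(Carrier=24, ETA=pine): rows 4, 5, 6, 7 → ShipID = gold, gold, gold, gold ✓
Two rows agree on {Carrier, ETA} but differ on ShipID, so {Carrier, ETA} → ShipID does not hold.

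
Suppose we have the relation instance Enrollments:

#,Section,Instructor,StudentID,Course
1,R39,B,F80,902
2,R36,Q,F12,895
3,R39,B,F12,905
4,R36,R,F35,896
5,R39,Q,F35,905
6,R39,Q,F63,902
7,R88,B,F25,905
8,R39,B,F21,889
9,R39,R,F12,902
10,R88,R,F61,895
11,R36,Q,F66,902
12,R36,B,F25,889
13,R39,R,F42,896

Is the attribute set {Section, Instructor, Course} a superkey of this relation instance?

All 13 rows have distinct {Section, Instructor, Course} values, so {Section, Instructor, Course} → (all attributes) holds and {Section, Instructor, Course} is a superkey.

Yes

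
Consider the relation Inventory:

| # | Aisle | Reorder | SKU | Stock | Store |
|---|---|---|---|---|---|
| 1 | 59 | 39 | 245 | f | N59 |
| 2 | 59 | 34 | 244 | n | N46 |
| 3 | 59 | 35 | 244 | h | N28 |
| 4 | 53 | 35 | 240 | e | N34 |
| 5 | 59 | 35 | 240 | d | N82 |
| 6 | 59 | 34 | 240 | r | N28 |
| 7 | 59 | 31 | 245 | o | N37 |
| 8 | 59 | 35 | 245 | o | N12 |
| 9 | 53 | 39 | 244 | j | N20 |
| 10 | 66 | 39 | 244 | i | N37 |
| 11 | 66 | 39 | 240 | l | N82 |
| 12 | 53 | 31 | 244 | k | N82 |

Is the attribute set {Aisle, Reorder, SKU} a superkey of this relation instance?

Yes

All 12 rows have distinct {Aisle, Reorder, SKU} values, so {Aisle, Reorder, SKU} → (all attributes) holds and {Aisle, Reorder, SKU} is a superkey.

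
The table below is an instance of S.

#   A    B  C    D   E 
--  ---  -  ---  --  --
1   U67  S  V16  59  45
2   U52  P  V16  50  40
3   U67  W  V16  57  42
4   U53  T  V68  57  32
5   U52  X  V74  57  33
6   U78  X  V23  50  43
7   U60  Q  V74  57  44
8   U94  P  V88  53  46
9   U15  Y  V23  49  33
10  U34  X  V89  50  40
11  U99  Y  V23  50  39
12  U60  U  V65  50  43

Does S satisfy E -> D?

No

E=45: row 1 → D = 59 ✓
E=40: rows 2, 10 → D = 50, 50 ✓
E=42: row 3 → D = 57 ✓
E=32: row 4 → D = 57 ✓
E=33: rows 5, 9 → D takes values {57, 49} — violation
E=43: rows 6, 12 → D = 50, 50 ✓
E=44: row 7 → D = 57 ✓
E=46: row 8 → D = 53 ✓
E=39: row 11 → D = 50 ✓
Two rows agree on E but differ on D, so E -> D does not hold.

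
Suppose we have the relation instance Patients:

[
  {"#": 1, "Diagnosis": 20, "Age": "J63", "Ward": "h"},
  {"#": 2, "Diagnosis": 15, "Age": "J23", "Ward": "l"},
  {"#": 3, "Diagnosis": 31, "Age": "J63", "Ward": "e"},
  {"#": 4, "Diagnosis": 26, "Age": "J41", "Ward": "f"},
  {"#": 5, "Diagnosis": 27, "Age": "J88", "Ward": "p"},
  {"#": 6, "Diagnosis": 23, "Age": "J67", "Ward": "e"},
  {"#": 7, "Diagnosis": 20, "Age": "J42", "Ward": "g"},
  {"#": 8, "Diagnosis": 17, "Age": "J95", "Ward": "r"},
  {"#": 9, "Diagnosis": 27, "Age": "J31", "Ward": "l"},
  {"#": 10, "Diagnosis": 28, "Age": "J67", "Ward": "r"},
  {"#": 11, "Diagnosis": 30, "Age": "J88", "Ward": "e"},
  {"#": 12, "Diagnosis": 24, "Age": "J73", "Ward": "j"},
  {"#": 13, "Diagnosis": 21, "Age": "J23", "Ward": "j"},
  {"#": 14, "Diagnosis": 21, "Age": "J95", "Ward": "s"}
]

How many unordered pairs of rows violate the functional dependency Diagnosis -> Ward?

3

Diagnosis=20: violating pairs (1,7) — 1 pair.
Diagnosis=27: violating pairs (5,9) — 1 pair.
Diagnosis=21: violating pairs (13,14) — 1 pair.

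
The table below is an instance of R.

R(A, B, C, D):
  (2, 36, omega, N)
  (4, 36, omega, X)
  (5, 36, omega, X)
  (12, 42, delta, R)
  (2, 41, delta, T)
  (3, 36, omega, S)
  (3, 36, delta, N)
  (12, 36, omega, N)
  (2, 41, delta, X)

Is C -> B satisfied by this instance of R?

No

C=omega: 5 rows → B = 36, 36, 36, 36, 36 ✓
C=delta: 4 rows → B takes values {42, 41, 36} — violation
Two rows agree on C but differ on B, so C -> B does not hold.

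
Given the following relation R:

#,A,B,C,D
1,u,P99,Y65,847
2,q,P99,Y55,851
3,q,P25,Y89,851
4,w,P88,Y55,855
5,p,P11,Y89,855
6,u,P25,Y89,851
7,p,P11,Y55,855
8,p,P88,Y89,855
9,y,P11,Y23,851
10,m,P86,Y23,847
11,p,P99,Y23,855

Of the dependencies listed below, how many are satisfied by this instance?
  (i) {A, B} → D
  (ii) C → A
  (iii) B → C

(i) {A, B} → D: every LHS value maps to a single RHS value — holds.
(ii) C → A: C=Y55: rows 2, 4, 7 → A takes values {q, w, p} — violation; C=Y89: rows 3, 5, 6, 8 → A takes values {q, p, u} — violation; C=Y23: rows 9, 10, 11 → A takes values {y, m, p} — violation — fails.
(iii) B → C: B=P99: rows 1, 2, 11 → C takes values {Y65, Y55, Y23} — violation; B=P88: rows 4, 8 → C takes values {Y55, Y89} — violation; B=P11: rows 5, 7, 9 → C takes values {Y89, Y55, Y23} — violation — fails.
1 of the 3 dependencies holds.

1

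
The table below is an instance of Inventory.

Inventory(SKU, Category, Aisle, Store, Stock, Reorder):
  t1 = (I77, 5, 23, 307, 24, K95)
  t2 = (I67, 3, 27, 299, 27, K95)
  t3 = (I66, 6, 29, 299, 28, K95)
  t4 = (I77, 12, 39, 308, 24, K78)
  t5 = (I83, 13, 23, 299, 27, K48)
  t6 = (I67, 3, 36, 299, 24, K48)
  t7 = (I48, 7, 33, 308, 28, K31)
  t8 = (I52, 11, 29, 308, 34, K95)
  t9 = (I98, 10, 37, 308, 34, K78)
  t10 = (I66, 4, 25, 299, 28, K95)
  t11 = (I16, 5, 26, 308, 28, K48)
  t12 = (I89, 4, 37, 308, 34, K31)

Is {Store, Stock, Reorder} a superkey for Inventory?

Rows 3 and 10 have the same {Store, Stock, Reorder} value (Store=299, Stock=28, Reorder=K95) but are distinct tuples, so {Store, Stock, Reorder} does not determine every attribute — not a superkey.

No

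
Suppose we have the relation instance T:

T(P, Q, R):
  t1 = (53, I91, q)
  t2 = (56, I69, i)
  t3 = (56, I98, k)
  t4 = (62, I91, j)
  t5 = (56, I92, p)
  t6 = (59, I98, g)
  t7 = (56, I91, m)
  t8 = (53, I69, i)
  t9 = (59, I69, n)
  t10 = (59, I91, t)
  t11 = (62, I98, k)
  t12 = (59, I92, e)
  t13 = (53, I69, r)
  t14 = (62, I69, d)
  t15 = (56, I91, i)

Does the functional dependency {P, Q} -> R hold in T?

(P=53, Q=I91): row 1 → R = q ✓
(P=56, Q=I69): row 2 → R = i ✓
(P=56, Q=I98): row 3 → R = k ✓
(P=62, Q=I91): row 4 → R = j ✓
(P=56, Q=I92): row 5 → R = p ✓
(P=59, Q=I98): row 6 → R = g ✓
(P=56, Q=I91): rows 7, 15 → R takes values {m, i} — violation
(P=53, Q=I69): rows 8, 13 → R takes values {i, r} — violation
(P=59, Q=I69): row 9 → R = n ✓
(P=59, Q=I91): row 10 → R = t ✓
(P=62, Q=I98): row 11 → R = k ✓
(P=59, Q=I92): row 12 → R = e ✓
(P=62, Q=I69): row 14 → R = d ✓
Two rows agree on {P, Q} but differ on R, so {P, Q} -> R does not hold.

No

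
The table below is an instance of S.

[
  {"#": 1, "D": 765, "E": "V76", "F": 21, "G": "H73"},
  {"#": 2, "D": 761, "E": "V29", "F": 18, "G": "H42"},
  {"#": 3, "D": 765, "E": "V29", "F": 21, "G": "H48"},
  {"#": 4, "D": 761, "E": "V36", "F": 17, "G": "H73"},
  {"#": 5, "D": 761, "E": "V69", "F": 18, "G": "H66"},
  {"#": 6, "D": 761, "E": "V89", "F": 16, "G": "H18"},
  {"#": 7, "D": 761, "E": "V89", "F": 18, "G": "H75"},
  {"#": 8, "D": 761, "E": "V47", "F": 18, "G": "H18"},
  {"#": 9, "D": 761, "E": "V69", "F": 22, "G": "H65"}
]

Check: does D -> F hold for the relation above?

No

D=765: rows 1, 3 → F = 21, 21 ✓
D=761: rows 2, 4, 5, 6, 7, 8, 9 → F takes values {18, 17, 16, 22} — violation
Two rows agree on D but differ on F, so D -> F does not hold.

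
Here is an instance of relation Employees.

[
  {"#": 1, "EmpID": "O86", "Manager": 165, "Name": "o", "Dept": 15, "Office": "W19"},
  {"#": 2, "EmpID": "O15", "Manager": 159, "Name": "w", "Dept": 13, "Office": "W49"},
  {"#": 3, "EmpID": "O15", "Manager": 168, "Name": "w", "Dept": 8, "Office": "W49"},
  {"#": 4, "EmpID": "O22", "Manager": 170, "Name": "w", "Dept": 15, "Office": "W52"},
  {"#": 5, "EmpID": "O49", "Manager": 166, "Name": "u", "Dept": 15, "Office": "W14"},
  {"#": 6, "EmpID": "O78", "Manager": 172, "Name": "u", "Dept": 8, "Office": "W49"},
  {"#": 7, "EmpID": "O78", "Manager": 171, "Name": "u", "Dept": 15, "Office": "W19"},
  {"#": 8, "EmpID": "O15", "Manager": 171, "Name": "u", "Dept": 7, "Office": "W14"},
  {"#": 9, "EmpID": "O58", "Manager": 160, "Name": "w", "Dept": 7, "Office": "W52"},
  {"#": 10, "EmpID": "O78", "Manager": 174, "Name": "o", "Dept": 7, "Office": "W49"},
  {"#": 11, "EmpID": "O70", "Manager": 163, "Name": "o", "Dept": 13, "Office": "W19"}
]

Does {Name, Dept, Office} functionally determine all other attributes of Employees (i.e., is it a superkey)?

All 11 rows have distinct {Name, Dept, Office} values, so {Name, Dept, Office} → (all attributes) holds and {Name, Dept, Office} is a superkey.

Yes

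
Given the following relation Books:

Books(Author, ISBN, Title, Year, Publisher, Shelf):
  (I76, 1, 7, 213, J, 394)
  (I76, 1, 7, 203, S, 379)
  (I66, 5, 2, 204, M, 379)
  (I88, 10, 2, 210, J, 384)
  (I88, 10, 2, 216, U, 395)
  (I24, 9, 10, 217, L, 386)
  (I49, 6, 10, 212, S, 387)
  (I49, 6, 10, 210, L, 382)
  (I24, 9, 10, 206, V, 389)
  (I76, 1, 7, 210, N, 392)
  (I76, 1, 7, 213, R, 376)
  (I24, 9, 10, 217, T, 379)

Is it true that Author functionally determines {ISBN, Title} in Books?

Yes

Author=I76: 4 rows → {ISBN,Title} = (1, 7), (1, 7), (1, 7), (1, 7) ✓
Author=I66: 1 row → {ISBN,Title} = (5, 2) ✓
Author=I88: 2 rows → {ISBN,Title} = (10, 2), (10, 2) ✓
Author=I24: 3 rows → {ISBN,Title} = (9, 10), (9, 10), (9, 10) ✓
Author=I49: 2 rows → {ISBN,Title} = (6, 10), (6, 10) ✓
Every Author value is associated with a single {ISBN, Title} value, so Author -> {ISBN, Title} holds.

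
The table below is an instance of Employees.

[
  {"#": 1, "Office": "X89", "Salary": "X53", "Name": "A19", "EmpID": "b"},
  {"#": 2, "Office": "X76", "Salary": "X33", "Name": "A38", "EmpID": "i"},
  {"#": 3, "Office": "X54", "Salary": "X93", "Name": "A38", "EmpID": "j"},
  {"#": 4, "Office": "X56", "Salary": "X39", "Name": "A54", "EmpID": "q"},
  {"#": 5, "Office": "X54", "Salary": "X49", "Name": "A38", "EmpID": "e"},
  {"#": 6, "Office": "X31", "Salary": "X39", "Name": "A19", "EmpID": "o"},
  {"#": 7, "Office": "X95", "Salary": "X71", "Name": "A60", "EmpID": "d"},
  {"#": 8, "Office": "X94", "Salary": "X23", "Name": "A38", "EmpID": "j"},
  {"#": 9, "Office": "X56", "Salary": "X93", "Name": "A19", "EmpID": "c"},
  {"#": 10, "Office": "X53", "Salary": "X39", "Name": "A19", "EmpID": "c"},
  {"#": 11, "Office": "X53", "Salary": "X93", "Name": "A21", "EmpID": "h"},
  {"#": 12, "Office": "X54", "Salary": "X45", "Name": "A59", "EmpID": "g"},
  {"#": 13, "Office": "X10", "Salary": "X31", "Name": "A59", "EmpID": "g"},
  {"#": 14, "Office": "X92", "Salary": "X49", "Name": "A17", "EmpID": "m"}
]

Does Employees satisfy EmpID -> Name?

EmpID=b: row 1 → Name = A19 ✓
EmpID=i: row 2 → Name = A38 ✓
EmpID=j: rows 3, 8 → Name = A38, A38 ✓
EmpID=q: row 4 → Name = A54 ✓
EmpID=e: row 5 → Name = A38 ✓
EmpID=o: row 6 → Name = A19 ✓
EmpID=d: row 7 → Name = A60 ✓
EmpID=c: rows 9, 10 → Name = A19, A19 ✓
EmpID=h: row 11 → Name = A21 ✓
EmpID=g: rows 12, 13 → Name = A59, A59 ✓
EmpID=m: row 14 → Name = A17 ✓
Every EmpID value is associated with a single Name value, so EmpID -> Name holds.

Yes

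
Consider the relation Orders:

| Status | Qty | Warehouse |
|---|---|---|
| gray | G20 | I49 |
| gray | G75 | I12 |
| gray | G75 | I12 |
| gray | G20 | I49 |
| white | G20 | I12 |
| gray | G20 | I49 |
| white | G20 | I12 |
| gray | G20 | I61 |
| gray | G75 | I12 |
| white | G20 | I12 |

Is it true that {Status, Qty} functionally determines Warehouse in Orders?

(Status=gray, Qty=G20): 4 rows → Warehouse takes values {I49, I61} — violation
(Status=gray, Qty=G75): 3 rows → Warehouse = I12, I12, I12 ✓
(Status=white, Qty=G20): 3 rows → Warehouse = I12, I12, I12 ✓
Two rows agree on {Status, Qty} but differ on Warehouse, so {Status, Qty} -> Warehouse does not hold.

No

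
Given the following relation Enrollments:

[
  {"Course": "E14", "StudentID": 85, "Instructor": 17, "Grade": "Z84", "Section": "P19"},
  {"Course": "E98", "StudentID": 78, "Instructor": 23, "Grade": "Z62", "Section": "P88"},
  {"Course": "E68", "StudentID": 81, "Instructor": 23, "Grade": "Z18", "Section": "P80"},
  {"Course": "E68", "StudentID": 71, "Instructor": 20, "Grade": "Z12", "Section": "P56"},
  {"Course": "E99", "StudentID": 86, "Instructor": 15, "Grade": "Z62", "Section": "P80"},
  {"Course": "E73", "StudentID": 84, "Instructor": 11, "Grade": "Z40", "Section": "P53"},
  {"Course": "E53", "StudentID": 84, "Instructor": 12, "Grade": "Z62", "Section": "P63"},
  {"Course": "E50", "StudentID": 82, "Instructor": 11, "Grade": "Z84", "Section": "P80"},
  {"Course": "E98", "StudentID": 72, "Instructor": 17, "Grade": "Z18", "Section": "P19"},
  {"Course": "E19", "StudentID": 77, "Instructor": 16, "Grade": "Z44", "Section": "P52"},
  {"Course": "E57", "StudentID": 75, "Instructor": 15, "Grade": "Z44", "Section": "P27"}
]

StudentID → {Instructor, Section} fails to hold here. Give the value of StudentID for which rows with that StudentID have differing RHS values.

84

StudentID=85: 1 row → {Instructor,Section} = (17, P19) ✓
StudentID=78: 1 row → {Instructor,Section} = (23, P88) ✓
StudentID=81: 1 row → {Instructor,Section} = (23, P80) ✓
StudentID=71: 1 row → {Instructor,Section} = (20, P56) ✓
StudentID=86: 1 row → {Instructor,Section} = (15, P80) ✓
StudentID=84: 2 rows → {Instructor,Section} takes values {(11, P53), (12, P63)} — violation
StudentID=82: 1 row → {Instructor,Section} = (11, P80) ✓
StudentID=72: 1 row → {Instructor,Section} = (17, P19) ✓
StudentID=77: 1 row → {Instructor,Section} = (16, P52) ✓
StudentID=75: 1 row → {Instructor,Section} = (15, P27) ✓
The only StudentID value with inconsistent RHS is StudentID=84.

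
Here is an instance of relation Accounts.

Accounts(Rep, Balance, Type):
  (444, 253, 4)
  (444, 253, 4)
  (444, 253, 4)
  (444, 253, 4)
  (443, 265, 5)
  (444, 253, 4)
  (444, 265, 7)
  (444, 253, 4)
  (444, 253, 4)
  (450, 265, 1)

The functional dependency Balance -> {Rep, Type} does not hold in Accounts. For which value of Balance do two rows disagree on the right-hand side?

Balance=253: 7 rows → {Rep,Type} = (444, 4), (444, 4), (444, 4), (444, 4), (444, 4), (444, 4), (444, 4) ✓
Balance=265: 3 rows → {Rep,Type} takes values {(443, 5), (444, 7), (450, 1)} — violation
The only Balance value with inconsistent RHS is Balance=265.

265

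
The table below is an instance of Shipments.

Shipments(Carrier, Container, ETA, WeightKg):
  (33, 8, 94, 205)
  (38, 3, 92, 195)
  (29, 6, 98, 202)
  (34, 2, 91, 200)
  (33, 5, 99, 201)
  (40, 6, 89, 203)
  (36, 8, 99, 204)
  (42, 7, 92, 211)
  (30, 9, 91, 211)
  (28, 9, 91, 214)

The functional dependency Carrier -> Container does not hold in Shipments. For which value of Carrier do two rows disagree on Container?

33

Carrier=33: 2 rows → Container takes values {8, 5} — violation
Carrier=38: 1 row → Container = 3 ✓
Carrier=29: 1 row → Container = 6 ✓
Carrier=34: 1 row → Container = 2 ✓
Carrier=40: 1 row → Container = 6 ✓
Carrier=36: 1 row → Container = 8 ✓
Carrier=42: 1 row → Container = 7 ✓
Carrier=30: 1 row → Container = 9 ✓
Carrier=28: 1 row → Container = 9 ✓
The only Carrier value with inconsistent Container is Carrier=33.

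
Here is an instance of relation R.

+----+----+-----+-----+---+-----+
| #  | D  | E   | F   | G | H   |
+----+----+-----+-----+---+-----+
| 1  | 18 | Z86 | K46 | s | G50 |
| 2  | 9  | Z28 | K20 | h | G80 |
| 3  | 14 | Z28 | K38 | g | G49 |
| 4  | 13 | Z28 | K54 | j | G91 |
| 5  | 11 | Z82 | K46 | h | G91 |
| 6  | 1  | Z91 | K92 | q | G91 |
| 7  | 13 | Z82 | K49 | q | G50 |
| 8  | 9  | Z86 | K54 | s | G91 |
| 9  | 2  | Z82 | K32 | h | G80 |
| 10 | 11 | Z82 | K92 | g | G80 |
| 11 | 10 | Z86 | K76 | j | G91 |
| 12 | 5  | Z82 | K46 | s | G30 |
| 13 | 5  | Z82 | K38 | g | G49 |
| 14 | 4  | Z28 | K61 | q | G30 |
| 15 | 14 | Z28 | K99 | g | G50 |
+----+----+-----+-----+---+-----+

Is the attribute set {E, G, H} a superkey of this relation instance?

Yes

All 15 rows have distinct {E, G, H} values, so {E, G, H} → (all attributes) holds and {E, G, H} is a superkey.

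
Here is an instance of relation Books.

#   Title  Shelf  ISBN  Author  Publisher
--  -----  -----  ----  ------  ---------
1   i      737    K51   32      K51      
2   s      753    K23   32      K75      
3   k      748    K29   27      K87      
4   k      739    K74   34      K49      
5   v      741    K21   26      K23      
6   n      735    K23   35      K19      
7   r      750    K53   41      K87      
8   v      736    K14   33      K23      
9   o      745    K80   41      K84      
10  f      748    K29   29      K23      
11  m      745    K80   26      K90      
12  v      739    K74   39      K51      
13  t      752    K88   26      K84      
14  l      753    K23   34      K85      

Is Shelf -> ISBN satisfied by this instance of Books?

Shelf=737: row 1 → ISBN = K51 ✓
Shelf=753: rows 2, 14 → ISBN = K23, K23 ✓
Shelf=748: rows 3, 10 → ISBN = K29, K29 ✓
Shelf=739: rows 4, 12 → ISBN = K74, K74 ✓
Shelf=741: row 5 → ISBN = K21 ✓
Shelf=735: row 6 → ISBN = K23 ✓
Shelf=750: row 7 → ISBN = K53 ✓
Shelf=736: row 8 → ISBN = K14 ✓
Shelf=745: rows 9, 11 → ISBN = K80, K80 ✓
Shelf=752: row 13 → ISBN = K88 ✓
Every Shelf value is associated with a single ISBN value, so Shelf -> ISBN holds.

Yes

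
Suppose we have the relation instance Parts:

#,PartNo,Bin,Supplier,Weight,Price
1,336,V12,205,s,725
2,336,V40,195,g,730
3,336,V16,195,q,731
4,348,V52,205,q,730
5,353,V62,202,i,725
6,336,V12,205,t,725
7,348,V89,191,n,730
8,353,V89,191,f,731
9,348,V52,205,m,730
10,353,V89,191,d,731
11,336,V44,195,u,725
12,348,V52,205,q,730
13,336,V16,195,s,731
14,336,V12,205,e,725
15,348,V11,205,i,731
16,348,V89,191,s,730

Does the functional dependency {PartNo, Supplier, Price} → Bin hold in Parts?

(PartNo=336, Supplier=205, Price=725): rows 1, 6, 14 → Bin = V12, V12, V12 ✓
(PartNo=336, Supplier=195, Price=730): row 2 → Bin = V40 ✓
(PartNo=336, Supplier=195, Price=731): rows 3, 13 → Bin = V16, V16 ✓
(PartNo=348, Supplier=205, Price=730): rows 4, 9, 12 → Bin = V52, V52, V52 ✓
(PartNo=353, Supplier=202, Price=725): row 5 → Bin = V62 ✓
(PartNo=348, Supplier=191, Price=730): rows 7, 16 → Bin = V89, V89 ✓
(PartNo=353, Supplier=191, Price=731): rows 8, 10 → Bin = V89, V89 ✓
(PartNo=336, Supplier=195, Price=725): row 11 → Bin = V44 ✓
(PartNo=348, Supplier=205, Price=731): row 15 → Bin = V11 ✓
Every {PartNo, Supplier, Price} value is associated with a single Bin value, so {PartNo, Supplier, Price} → Bin holds.

Yes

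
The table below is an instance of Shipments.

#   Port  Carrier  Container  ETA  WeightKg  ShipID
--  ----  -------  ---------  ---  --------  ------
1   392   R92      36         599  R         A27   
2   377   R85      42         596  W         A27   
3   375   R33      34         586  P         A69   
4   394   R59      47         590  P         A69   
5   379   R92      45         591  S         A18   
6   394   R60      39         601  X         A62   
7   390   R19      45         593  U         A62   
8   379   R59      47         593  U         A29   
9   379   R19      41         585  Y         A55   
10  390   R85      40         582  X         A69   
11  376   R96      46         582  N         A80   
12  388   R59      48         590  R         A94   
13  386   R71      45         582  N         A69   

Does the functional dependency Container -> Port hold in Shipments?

Container=36: row 1 → Port = 392 ✓
Container=42: row 2 → Port = 377 ✓
Container=34: row 3 → Port = 375 ✓
Container=47: rows 4, 8 → Port takes values {394, 379} — violation
Container=45: rows 5, 7, 13 → Port takes values {379, 390, 386} — violation
Container=39: row 6 → Port = 394 ✓
Container=41: row 9 → Port = 379 ✓
Container=40: row 10 → Port = 390 ✓
Container=46: row 11 → Port = 376 ✓
Container=48: row 12 → Port = 388 ✓
Two rows agree on Container but differ on Port, so Container -> Port does not hold.

No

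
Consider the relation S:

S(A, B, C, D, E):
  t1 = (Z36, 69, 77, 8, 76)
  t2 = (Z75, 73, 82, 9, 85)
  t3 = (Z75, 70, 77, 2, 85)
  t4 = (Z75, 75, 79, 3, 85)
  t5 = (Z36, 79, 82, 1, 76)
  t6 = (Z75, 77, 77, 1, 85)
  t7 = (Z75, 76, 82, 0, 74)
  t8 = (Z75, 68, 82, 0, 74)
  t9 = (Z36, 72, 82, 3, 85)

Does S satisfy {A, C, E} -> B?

No

(A=Z36, C=77, E=76): row 1 → B = 69 ✓
(A=Z75, C=82, E=85): row 2 → B = 73 ✓
(A=Z75, C=77, E=85): rows 3, 6 → B takes values {70, 77} — violation
(A=Z75, C=79, E=85): row 4 → B = 75 ✓
(A=Z36, C=82, E=76): row 5 → B = 79 ✓
(A=Z75, C=82, E=74): rows 7, 8 → B takes values {76, 68} — violation
(A=Z36, C=82, E=85): row 9 → B = 72 ✓
Two rows agree on {A, C, E} but differ on B, so {A, C, E} -> B does not hold.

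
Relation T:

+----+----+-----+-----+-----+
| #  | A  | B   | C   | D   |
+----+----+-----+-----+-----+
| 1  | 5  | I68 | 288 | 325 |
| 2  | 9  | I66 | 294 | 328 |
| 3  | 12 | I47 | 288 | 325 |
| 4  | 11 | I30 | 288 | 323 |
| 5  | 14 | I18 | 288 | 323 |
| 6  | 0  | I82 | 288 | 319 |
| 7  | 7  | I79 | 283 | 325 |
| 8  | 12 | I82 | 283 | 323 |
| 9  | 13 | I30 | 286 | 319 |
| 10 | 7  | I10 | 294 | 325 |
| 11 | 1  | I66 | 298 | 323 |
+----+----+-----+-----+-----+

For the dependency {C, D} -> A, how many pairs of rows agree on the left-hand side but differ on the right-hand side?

(C=288, D=325): violating pairs (1,3) — 1 pair.
(C=288, D=323): violating pairs (4,5) — 1 pair.

2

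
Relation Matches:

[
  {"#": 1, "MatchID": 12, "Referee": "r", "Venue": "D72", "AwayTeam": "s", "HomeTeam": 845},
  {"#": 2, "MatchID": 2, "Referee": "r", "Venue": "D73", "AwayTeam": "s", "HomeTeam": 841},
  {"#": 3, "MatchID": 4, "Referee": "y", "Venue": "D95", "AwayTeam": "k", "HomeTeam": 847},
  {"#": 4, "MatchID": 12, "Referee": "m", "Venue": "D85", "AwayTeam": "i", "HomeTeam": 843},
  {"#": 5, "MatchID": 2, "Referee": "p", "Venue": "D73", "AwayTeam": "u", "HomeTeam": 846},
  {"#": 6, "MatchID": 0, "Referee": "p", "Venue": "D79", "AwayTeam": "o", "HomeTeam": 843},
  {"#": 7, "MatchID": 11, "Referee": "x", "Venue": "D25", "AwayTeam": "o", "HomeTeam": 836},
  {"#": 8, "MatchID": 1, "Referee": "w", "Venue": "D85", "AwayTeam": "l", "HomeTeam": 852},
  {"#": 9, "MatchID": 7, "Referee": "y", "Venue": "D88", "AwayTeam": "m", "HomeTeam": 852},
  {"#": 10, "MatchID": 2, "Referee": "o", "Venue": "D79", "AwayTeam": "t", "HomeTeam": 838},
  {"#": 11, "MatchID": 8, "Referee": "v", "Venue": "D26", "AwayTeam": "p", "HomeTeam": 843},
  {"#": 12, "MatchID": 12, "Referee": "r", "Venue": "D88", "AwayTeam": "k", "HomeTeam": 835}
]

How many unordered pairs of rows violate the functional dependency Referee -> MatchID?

4

Referee=r: violating pairs (1,2), (2,12) — 2 pairs.
Referee=y: violating pairs (3,9) — 1 pair.
Referee=p: violating pairs (5,6) — 1 pair.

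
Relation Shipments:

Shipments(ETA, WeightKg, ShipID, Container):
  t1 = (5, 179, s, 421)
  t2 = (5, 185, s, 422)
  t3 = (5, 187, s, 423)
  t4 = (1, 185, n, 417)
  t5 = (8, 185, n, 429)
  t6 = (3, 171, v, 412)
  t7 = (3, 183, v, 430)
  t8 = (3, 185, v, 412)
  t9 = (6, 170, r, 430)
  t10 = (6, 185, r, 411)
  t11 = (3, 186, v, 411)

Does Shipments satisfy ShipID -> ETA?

ShipID=s: rows 1, 2, 3 → ETA = 5, 5, 5 ✓
ShipID=n: rows 4, 5 → ETA takes values {1, 8} — violation
ShipID=v: rows 6, 7, 8, 11 → ETA = 3, 3, 3, 3 ✓
ShipID=r: rows 9, 10 → ETA = 6, 6 ✓
Two rows agree on ShipID but differ on ETA, so ShipID -> ETA does not hold.

No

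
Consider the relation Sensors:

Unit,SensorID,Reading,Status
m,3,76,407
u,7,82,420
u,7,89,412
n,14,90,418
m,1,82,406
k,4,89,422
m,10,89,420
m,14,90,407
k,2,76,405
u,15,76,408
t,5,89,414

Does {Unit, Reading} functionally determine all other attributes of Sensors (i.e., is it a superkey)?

All 11 rows have distinct {Unit, Reading} values, so {Unit, Reading} → (all attributes) holds and {Unit, Reading} is a superkey.

Yes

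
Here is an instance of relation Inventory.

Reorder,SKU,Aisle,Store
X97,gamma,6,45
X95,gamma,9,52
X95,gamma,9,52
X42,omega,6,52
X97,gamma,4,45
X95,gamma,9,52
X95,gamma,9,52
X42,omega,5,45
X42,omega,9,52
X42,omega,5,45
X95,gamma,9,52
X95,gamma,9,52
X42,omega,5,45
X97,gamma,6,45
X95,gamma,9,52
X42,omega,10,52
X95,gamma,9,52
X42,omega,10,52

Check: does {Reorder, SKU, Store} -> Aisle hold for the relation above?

No

(Reorder=X97, SKU=gamma, Store=45): 3 rows → Aisle takes values {6, 4} — violation
(Reorder=X95, SKU=gamma, Store=52): 8 rows → Aisle = 9, 9, 9, 9, 9, 9, 9, 9 ✓
(Reorder=X42, SKU=omega, Store=52): 4 rows → Aisle takes values {6, 9, 10} — violation
(Reorder=X42, SKU=omega, Store=45): 3 rows → Aisle = 5, 5, 5 ✓
Two rows agree on {Reorder, SKU, Store} but differ on Aisle, so {Reorder, SKU, Store} -> Aisle does not hold.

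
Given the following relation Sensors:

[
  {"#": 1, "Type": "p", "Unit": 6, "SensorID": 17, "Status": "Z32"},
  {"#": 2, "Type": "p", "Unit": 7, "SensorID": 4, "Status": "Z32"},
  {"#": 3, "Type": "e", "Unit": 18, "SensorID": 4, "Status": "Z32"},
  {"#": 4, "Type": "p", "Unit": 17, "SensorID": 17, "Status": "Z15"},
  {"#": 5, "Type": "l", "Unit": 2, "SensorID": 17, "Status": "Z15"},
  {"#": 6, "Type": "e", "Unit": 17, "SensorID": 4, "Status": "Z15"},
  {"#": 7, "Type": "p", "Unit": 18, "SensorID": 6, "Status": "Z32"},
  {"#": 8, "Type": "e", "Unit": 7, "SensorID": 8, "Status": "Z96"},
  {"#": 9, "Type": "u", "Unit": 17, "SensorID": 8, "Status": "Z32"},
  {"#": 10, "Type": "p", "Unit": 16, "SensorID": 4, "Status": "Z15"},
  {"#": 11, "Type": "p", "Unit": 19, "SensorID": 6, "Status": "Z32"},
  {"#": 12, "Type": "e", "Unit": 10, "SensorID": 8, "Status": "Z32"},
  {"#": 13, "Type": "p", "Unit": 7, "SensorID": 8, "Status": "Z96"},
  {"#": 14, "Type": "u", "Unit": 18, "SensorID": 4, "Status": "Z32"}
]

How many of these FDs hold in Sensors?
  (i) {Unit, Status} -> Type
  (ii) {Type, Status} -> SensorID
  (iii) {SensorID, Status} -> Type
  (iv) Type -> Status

(i) {Unit, Status} -> Type: (Unit=18, Status=Z32): rows 3, 7, 14 → Type takes values {e, p, u} — violation; (Unit=17, Status=Z15): rows 4, 6 → Type takes values {p, e} — violation; (Unit=7, Status=Z96): rows 8, 13 → Type takes values {e, p} — violation — fails.
(ii) {Type, Status} -> SensorID: (Type=p, Status=Z32): rows 1, 2, 7, 11 → SensorID takes values {17, 4, 6} — violation; (Type=e, Status=Z32): rows 3, 12 → SensorID takes values {4, 8} — violation; (Type=p, Status=Z15): rows 4, 10 → SensorID takes values {17, 4} — violation; (Type=u, Status=Z32): rows 9, 14 → SensorID takes values {8, 4} — violation — fails.
(iii) {SensorID, Status} -> Type: (SensorID=4, Status=Z32): rows 2, 3, 14 → Type takes values {p, e, u} — violation; (SensorID=17, Status=Z15): rows 4, 5 → Type takes values {p, l} — violation; (SensorID=4, Status=Z15): rows 6, 10 → Type takes values {e, p} — violation; (SensorID=8, Status=Z96): rows 8, 13 → Type takes values {e, p} — violation; (SensorID=8, Status=Z32): rows 9, 12 → Type takes values {u, e} — violation — fails.
(iv) Type -> Status: Type=p: rows 1, 2, 4, 7, 10, 11, 13 → Status takes values {Z32, Z15, Z96} — violation; Type=e: rows 3, 6, 8, 12 → Status takes values {Z32, Z15, Z96} — violation — fails.
None of the 4 dependencies hold.

0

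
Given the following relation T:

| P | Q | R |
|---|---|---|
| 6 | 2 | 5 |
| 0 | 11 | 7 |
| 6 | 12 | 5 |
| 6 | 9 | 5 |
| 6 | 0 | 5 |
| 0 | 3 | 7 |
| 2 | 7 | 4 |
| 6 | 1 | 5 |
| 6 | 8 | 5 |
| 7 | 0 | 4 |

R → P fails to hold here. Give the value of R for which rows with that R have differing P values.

4

R=5: 6 rows → P = 6, 6, 6, 6, 6, 6 ✓
R=7: 2 rows → P = 0, 0 ✓
R=4: 2 rows → P takes values {2, 7} — violation
The only R value with inconsistent P is R=4.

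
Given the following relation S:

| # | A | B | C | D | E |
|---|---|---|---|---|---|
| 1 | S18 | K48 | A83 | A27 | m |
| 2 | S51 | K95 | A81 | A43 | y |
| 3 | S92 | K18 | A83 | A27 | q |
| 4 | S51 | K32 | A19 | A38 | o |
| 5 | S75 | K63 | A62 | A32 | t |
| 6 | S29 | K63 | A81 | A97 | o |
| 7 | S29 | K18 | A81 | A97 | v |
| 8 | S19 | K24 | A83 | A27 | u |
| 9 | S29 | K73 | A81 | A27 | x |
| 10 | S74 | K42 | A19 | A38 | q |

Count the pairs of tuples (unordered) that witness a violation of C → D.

5

C=A83: all 3 rows agree on D — 0 pairs.
C=A81: violating pairs (2,6), (2,7), (2,9), (6,9), (7,9) — 5 pairs.
C=A19: all 2 rows agree on D — 0 pairs.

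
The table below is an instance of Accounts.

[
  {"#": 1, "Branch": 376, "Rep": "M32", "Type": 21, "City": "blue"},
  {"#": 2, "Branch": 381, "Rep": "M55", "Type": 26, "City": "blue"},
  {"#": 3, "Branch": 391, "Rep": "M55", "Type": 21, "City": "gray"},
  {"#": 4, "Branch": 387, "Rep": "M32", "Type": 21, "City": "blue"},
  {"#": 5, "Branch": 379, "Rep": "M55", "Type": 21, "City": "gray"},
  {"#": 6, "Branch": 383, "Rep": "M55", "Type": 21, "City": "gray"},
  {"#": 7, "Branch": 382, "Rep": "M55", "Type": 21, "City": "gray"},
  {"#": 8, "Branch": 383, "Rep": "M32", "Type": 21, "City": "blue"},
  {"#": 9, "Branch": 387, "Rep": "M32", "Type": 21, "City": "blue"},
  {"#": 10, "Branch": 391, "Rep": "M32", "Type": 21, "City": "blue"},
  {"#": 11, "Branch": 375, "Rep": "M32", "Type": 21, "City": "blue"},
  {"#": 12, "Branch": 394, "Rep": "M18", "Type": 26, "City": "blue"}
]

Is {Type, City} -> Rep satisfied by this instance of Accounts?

(Type=21, City=blue): rows 1, 4, 8, 9, 10, 11 → Rep = M32, M32, M32, M32, M32, M32 ✓
(Type=26, City=blue): rows 2, 12 → Rep takes values {M55, M18} — violation
(Type=21, City=gray): rows 3, 5, 6, 7 → Rep = M55, M55, M55, M55 ✓
Two rows agree on {Type, City} but differ on Rep, so {Type, City} -> Rep does not hold.

No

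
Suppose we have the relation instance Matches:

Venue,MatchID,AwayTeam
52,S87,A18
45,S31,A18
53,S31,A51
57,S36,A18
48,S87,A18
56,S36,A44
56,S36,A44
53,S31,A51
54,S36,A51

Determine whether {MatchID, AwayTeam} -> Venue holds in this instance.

(MatchID=S87, AwayTeam=A18): 2 rows → Venue takes values {52, 48} — violation
(MatchID=S31, AwayTeam=A18): 1 row → Venue = 45 ✓
(MatchID=S31, AwayTeam=A51): 2 rows → Venue = 53, 53 ✓
(MatchID=S36, AwayTeam=A18): 1 row → Venue = 57 ✓
(MatchID=S36, AwayTeam=A44): 2 rows → Venue = 56, 56 ✓
(MatchID=S36, AwayTeam=A51): 1 row → Venue = 54 ✓
Two rows agree on {MatchID, AwayTeam} but differ on Venue, so {MatchID, AwayTeam} -> Venue does not hold.

No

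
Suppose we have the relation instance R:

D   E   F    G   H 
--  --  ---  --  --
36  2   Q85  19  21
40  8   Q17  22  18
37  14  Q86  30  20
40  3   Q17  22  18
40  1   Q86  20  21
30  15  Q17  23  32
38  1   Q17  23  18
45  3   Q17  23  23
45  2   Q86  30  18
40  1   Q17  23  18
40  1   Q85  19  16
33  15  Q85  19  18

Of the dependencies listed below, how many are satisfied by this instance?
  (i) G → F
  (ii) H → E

(i) G → F: every LHS value maps to a single RHS value — holds.
(ii) H → E: H=21: 2 rows → E takes values {2, 1} — violation; H=18: 6 rows → E takes values {8, 3, 1, 2, 15} — violation — fails.
1 of the 2 dependencies holds.

1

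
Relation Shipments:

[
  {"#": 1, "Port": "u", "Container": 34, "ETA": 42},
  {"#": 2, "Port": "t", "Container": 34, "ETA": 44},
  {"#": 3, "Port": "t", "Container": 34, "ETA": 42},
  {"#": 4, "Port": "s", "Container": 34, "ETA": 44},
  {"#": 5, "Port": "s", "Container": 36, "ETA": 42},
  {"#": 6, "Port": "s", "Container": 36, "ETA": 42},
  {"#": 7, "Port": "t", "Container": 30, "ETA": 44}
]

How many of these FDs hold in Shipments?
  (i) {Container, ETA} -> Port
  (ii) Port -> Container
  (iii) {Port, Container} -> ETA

(i) {Container, ETA} -> Port: (Container=34, ETA=42): rows 1, 3 → Port takes values {u, t} — violation; (Container=34, ETA=44): rows 2, 4 → Port takes values {t, s} — violation — fails.
(ii) Port -> Container: Port=t: rows 2, 3, 7 → Container takes values {34, 30} — violation; Port=s: rows 4, 5, 6 → Container takes values {34, 36} — violation — fails.
(iii) {Port, Container} -> ETA: (Port=t, Container=34): rows 2, 3 → ETA takes values {44, 42} — violation — fails.
None of the 3 dependencies hold.

0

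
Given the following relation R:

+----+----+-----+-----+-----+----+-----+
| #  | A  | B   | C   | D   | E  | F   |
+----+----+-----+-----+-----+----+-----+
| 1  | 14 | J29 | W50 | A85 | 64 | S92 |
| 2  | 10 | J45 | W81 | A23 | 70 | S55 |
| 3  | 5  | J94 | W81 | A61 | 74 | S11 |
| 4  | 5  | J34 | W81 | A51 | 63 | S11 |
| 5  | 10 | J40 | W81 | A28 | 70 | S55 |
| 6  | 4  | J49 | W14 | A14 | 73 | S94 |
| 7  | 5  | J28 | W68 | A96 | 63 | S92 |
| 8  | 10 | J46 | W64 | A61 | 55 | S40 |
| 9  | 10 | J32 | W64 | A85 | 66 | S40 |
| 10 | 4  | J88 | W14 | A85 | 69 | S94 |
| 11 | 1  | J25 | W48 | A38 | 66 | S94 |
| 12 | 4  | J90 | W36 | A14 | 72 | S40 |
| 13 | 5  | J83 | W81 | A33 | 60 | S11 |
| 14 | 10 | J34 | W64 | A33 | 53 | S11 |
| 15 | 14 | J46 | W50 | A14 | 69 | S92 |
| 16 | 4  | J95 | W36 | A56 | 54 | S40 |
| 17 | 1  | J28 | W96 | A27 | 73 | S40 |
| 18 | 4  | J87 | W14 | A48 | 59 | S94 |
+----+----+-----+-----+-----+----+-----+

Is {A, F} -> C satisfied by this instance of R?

(A=14, F=S92): rows 1, 15 → C = W50, W50 ✓
(A=10, F=S55): rows 2, 5 → C = W81, W81 ✓
(A=5, F=S11): rows 3, 4, 13 → C = W81, W81, W81 ✓
(A=4, F=S94): rows 6, 10, 18 → C = W14, W14, W14 ✓
(A=5, F=S92): row 7 → C = W68 ✓
(A=10, F=S40): rows 8, 9 → C = W64, W64 ✓
(A=1, F=S94): row 11 → C = W48 ✓
(A=4, F=S40): rows 12, 16 → C = W36, W36 ✓
(A=10, F=S11): row 14 → C = W64 ✓
(A=1, F=S40): row 17 → C = W96 ✓
Every {A, F} value is associated with a single C value, so {A, F} -> C holds.

Yes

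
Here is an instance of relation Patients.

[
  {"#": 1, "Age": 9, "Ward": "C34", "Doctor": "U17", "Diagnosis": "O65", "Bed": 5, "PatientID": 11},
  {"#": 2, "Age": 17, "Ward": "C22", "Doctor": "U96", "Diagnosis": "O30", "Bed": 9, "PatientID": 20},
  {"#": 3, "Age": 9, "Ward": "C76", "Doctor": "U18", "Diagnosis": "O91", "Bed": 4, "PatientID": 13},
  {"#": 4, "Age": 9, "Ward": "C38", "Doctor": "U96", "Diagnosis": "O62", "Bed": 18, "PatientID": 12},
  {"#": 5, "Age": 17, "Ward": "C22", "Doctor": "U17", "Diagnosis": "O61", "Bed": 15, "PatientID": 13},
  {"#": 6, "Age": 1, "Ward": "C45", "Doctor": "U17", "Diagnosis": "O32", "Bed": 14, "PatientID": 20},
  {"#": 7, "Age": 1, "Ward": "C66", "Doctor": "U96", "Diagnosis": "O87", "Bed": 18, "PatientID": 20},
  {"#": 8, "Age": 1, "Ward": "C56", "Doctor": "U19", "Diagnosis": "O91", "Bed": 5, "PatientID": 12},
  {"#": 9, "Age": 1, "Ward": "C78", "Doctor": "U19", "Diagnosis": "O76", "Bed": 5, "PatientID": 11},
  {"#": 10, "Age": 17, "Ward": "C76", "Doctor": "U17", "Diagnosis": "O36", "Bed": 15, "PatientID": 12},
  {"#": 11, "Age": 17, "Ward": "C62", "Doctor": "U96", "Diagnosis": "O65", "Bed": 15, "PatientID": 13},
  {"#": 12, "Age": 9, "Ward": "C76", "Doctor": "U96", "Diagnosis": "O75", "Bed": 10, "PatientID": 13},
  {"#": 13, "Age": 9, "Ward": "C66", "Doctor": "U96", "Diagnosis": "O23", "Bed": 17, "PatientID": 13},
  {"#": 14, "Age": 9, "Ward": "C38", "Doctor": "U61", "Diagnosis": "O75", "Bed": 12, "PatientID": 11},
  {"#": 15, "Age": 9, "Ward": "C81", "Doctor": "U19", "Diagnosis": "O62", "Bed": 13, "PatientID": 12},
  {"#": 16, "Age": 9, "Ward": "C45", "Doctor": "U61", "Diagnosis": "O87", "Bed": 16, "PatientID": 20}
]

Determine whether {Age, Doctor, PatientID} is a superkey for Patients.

No

Rows 12 and 13 have the same {Age, Doctor, PatientID} value (Age=9, Doctor=U96, PatientID=13) but are distinct tuples, so {Age, Doctor, PatientID} does not determine every attribute — not a superkey.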